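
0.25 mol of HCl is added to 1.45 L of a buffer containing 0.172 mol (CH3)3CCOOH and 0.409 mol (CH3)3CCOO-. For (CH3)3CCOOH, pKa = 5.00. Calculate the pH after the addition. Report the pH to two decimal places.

pH = 4.58

After neutralization: n((CH3)3CCOOH) = 0.422 mol, n((CH3)3CCOO-) = 0.159 mol.
pH = pKa + log(n_(CH3)3CCOO-/n_(CH3)3CCOOH) = 5.00 + log(0.159/0.422) = 5.00 + (-0.424)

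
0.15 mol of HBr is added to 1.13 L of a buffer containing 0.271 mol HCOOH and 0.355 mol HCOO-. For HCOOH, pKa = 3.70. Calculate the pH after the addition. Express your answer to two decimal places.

After neutralization: n(HCOOH) = 0.421 mol, n(HCOO-) = 0.205 mol.
pH = pKa + log(n_HCOO-/n_HCOOH) = 3.70 + log(0.205/0.421) = 3.70 + (-0.313)

pH = 3.39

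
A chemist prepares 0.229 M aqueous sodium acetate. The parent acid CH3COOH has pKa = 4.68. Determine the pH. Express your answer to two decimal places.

CH3COO- is the conjugate base of the weak acid CH3COOH.
Ka = 10^(−4.68) = 2.09 × 10^-5
Kb = Kw/Ka = 1.0×10^-14 / 2.09 × 10^-5 = 4.78 × 10^-10
Let x = [OH-] at equilibrium. Kb = x²/(0.229 − x).
Neglecting x in the denominator: x = √(4.78 × 10^-10 × 0.229) = 1.05 × 10^-5 M
pOH = −log(1.05 × 10^-5) = 4.98; pH = 14.00 − 4.98 = 9.02

pH = 9.02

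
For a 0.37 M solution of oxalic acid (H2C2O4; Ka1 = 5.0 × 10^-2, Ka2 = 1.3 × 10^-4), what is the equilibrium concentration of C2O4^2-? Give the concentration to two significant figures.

First ionization gives [H+] ≈ [HC2O4-] = 1.13 × 10^-1 M.
Second step: Ka2 = [H+][C2O4^2-]/[HC2O4-] ≈ [C2O4^2-] (since [H+] ≈ [HC2O4-]).
So [C2O4^2-] ≈ Ka2.

1.3 × 10^-4 M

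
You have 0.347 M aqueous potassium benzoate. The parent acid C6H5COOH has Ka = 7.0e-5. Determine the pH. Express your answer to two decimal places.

C6H5COO- is the conjugate base of the weak acid C6H5COOH.
Kb = Kw/Ka = 1.0×10^-14 / 7.0 × 10^-5 = 1.43 × 10^-10
From the ICE table, Kb = [OH-]²/(0.347 − [OH-]) = 1.43 × 10^-10.
Assume [OH-] ≪ 0.347: [OH-] ≈ √(1.43 × 10^-10 × 0.347) = 7.04 × 10^-6 M
Check: 0.002% ionized — well under 5%, approximation valid.
pOH = −log(7.04 × 10^-6) = 5.15; pH = 14.00 − 5.15 = 8.85

pH = 8.85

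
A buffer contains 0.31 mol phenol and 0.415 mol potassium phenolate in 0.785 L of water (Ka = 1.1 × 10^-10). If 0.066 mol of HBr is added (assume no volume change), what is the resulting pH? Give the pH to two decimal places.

pH = 9.93

After neutralization: n(C6H5OH) = 0.376 mol, n(C6H5O-) = 0.349 mol.
pKa = −log(1.1 × 10^-10) = 9.959
pH = pKa + log(n_C6H5O-/n_C6H5OH) = 9.959 + log(0.349/0.376) = 9.959 + (-0.032)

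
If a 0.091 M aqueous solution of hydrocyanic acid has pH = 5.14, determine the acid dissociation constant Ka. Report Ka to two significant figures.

[H+] = 10^(-5.14) = 7.24 × 10^-6 M
At equilibrium [HA] = 0.091 − 7.24 × 10^-6 = 9.10 × 10^-2 M
Ka = [H+][A-]/[HA] = (7.24 × 10^-6)² / 9.10 × 10^-2 = 5.8 × 10^-10

Ka = 5.8 × 10^-10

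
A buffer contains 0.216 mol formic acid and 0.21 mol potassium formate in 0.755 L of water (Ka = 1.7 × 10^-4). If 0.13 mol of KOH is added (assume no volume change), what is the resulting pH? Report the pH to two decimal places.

After neutralization: n(HCOOH) = 0.086 mol, n(HCOO-) = 0.34 mol.
pKa = −log(1.7 × 10^-4) = 3.770
pH = pKa + log([A⁻]/[HA]) = 3.770 + log(0.34/0.086) = 3.770 +0.597

pH = 4.37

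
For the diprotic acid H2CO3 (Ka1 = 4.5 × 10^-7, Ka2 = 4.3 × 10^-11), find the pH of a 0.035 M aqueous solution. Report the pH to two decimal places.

pH = 3.90

Ka1 ≫ Ka2, so treat the first dissociation as the only significant source of H+.
Ka1 = x²/(0.035 − x) = 4.5 × 10^-7
x ≈ √(4.5 × 10^-7 × 0.035) = 1.25 × 10^-4 M
pH = −log(1.25 × 10^-4) = 3.90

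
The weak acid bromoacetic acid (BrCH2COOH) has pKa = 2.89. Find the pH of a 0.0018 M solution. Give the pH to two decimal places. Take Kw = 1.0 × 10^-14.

BrCH2COOH ⇌ BrCH2COO- + H+
Ka = 10^(−2.89) = 1.29 × 10^-3
From the ICE table, Ka = x²/(0.0018 − x) = 1.29 × 10^-3.
The 5% rule fails; solving x² + Ka·x − Ka·C₀ = 0 exactly:
x = (−Ka + √(Ka² + 4·Ka·C₀))/2 = 1.01 × 10^-3 M
pH = −log(1.01 × 10^-3) = 3.00

pH = 3.00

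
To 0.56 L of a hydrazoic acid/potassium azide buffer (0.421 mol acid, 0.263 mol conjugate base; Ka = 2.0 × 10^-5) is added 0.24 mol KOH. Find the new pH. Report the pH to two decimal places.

pH = 5.14

After neutralization: n(HN3) = 0.181 mol, n(N3-) = 0.503 mol.
pKa = −log(2.0 × 10^-5) = 4.699
pH = pKa + log([A⁻]/[HA]) = 4.699 + log(0.503/0.181) = 4.699 +0.444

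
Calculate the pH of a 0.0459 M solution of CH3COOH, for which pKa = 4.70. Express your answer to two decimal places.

pH = 3.02

CH3COOH ⇌ CH3COO- + H+
Ka = 10^(−4.70) = 2.00 × 10^-5
Let x = [H+] at equilibrium. Ka = x²/(0.0459 − x).
Assume x ≪ 0.0459: x ≈ √(2.00 × 10^-5 × 0.0459) = 9.58 × 10^-4 M
pH = −log(9.58 × 10^-4) = 3.02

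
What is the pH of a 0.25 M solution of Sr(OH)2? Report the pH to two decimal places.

pH = 13.70

Sr(OH)2 is a strong base (each formula unit releases 2 OH-); [OH-] = 0.5 M.
pOH = -log(0.5) = 0.30
pH = 14.00 - 0.30 = 13.70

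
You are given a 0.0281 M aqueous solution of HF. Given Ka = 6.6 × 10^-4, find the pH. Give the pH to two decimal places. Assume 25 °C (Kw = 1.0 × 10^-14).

HF ⇌ F- + H+
Ka = [H+]²/(0.0281 − [H+]) = 6.6 × 10^-4
[H+] is not negligible relative to C₀; solve [H+]² + 0.00066·[H+] − 1.85e-05 = 0.
[H+] = [−0.00066 + √(0.00066² + 7.42e-05)]/2 = 3.99 × 10^-3 M
pH = −log[H+] = −log(3.99 × 10^-3) = 2.40

pH = 2.40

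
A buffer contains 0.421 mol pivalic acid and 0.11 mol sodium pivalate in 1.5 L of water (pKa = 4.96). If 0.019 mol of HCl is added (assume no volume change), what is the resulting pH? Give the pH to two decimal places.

pH = 4.28

Added H+ converts (CH3)3CCOO- to (CH3)3CCOOH: (CH3)3CCOOH → 0.44 mol, (CH3)3CCOO- → 0.091 mol.
Henderson–Hasselbalch with mole ratio 0.091/0.44: pH = 4.96 + (-0.684)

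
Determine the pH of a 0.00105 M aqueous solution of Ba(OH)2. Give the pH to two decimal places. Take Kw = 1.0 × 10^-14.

Ba(OH)2 is a strong base (each formula unit releases 2 OH-); [OH-] = 0.0021 M.
pOH = -log(0.0021) = 2.68
pH = 14.00 - 2.68 = 11.32

pH = 11.32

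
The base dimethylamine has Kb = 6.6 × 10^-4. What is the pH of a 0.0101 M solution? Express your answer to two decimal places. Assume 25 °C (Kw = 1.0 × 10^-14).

pH = 11.36

(CH3)2NH + H2O ⇌ (CH3)2NH2+ + OH-
From the ICE table, Kb = [OH-]²/(0.0101 − [OH-]) = 6.6 × 10^-4.
The 5% rule fails; solving [OH-]² + Kb·[OH-] − Kb·C₀ = 0 exactly:
[OH-] = (−Kb + √(Kb² + 4·Kb·C₀))/2 = 2.27 × 10^-3 M
pOH = −log(2.27 × 10^-3) = 2.64; pH = 14.00 − 2.64 = 11.36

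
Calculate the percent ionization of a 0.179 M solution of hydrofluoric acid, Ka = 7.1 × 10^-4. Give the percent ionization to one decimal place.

6.1%

HF ⇌ F- + H+; let x = [H+] at equilibrium.
Ka = x²/(C₀ − x); solving the quadratic gives x = 1.09 × 10^-2 M.
Fraction ionized = 1.09 × 10^-2 / 0.179 = 0.0609 → 6.1%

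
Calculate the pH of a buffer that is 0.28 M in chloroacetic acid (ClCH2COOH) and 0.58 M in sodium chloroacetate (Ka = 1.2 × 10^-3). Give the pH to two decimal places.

pH = 3.24

pKa = −log(1.2 × 10^-3) = 2.921
pH = pKa + log([A⁻]/[HA]) = 2.921 + log(0.58/0.28)
pH = 2.921 + (+0.316) = 3.24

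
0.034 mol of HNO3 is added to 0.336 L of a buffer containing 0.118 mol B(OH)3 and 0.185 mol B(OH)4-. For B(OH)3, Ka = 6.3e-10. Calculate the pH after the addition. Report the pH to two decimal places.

Added H+ converts B(OH)4- to B(OH)3: B(OH)3 → 0.152 mol, B(OH)4- → 0.151 mol.
pKa = −log(6.3 × 10^-10) = 9.201
Henderson–Hasselbalch with mole ratio 0.151/0.152: pH = 9.201 + (-0.003)

pH = 9.20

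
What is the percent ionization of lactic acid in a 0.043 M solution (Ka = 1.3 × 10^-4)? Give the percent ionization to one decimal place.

CH3CH(OH)COOH ⇌ CH3CH(OH)COO- + H+; let x = [H+] at equilibrium.
Ka = x²/(C₀ − x); solving the quadratic gives x = 2.30 × 10^-3 M.
% ionization = x/C₀ × 100% = 2.30 × 10^-3/0.043 × 100% = 5.3%

5.3%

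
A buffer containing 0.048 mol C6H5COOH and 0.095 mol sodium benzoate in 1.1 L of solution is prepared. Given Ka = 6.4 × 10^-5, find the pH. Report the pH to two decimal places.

pH = 4.49

pKa = −log(6.4 × 10^-5) = 4.194
Using pH = pKa + log([base]/[acid]) with [base]/[acid] = 0.095/0.048:
pH = 4.194 + (+0.296) = 4.49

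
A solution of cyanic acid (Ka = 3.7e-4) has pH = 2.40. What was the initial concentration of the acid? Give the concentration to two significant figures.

C₀ = 4.7 × 10^-2 M

[H+] = 10^(-2.40) = 3.98 × 10^-3 M = x
Ka = x²/(C₀ − x) ⇒ C₀ = x + x²/Ka
C₀ = 3.98 × 10^-3 + (3.98 × 10^-3)²/(3.7 × 10^-4) = 4.68 × 10^-2 M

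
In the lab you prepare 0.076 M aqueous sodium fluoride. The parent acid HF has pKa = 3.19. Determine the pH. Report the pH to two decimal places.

F- is the conjugate base of the weak acid HF.
Ka = 10^(−3.19) = 6.46 × 10^-4
Kb = Kw/Ka = 1.0×10^-14 / 6.46 × 10^-4 = 1.55 × 10^-11
Let x = [OH-] at equilibrium. Kb = x²/(0.076 − x).
Neglecting x in the denominator: x = √(1.55 × 10^-11 × 0.076) = 1.09 × 10^-6 M
Check: 0.0014% ionized — well under 5%, approximation valid.
pOH = 5.96, so pH = 14.00 − pOH = 8.04

pH = 8.04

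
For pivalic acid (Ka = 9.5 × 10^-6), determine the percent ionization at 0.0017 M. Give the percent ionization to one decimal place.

(CH3)3CCOOH ⇌ (CH3)3CCOO- + H+; let x = [H+] at equilibrium.
Solve x² + 9.5e-06x − 1.61e-08 = 0 → x = 1.22 × 10^-4 M
Fraction ionized = 1.22 × 10^-4 / 0.0017 = 0.0718 → 7.2%

7.2%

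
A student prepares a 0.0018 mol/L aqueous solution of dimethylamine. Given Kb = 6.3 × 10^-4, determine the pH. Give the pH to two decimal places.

pH = 10.90

(CH3)2NH + H2O ⇌ (CH3)2NH2+ + OH-
Kb = x²/(0.0018 − x) = 6.3 × 10^-4
Here C₀/Kb ≈ 2.86, so the small-x approximation fails. Use the quadratic:
x = [−0.00063 + √(0.00063² + 4.54e-06)]/2 = 7.96 × 10^-4 M
pOH = −log(7.96 × 10^-4) = 3.10; pH = 14.00 − 3.10 = 10.90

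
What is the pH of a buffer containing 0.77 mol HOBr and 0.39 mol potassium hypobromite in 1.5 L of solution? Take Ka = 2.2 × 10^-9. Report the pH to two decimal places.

pKa = −log(2.2 × 10^-9) = 8.658
pH = pKa + log([A⁻]/[HA]) = 8.658 + log(0.39/0.77)
pH = 8.658 + (-0.295) = 8.36

pH = 8.36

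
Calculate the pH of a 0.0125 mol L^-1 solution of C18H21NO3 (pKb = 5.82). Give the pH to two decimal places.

C18H21NO3 + H2O ⇌ C18H22NO3+ + OH-
Kb = 10^(−5.82) = 1.51 × 10^-6
From the ICE table, Kb = [OH-]²/(0.0125 − [OH-]) = 1.51 × 10^-6.
Assume [OH-] ≪ 0.0125: [OH-] ≈ √(1.51 × 10^-6 × 0.0125) = 1.37 × 10^-4 M
([OH-]/C₀ = 1.1% < 5%, so the approximation holds.)
pOH = −log(1.37 × 10^-4) = 3.86; pH = 14.00 − 3.86 = 10.14

pH = 10.14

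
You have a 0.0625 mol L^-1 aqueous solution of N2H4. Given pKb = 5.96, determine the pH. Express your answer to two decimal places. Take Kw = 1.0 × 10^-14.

pH = 10.42

N2H4 + H2O ⇌ N2H5+ + OH-
Kb = 10^(−5.96) = 1.10 × 10^-6
From the ICE table, Kb = x²/(0.0625 − x) = 1.10 × 10^-6.
Since Kb ≪ C₀, x ≈ √(Kb·C₀) = 2.62 × 10^-4 M.
Check: 0.42% ionized — well under 5%, approximation valid.
pOH = 3.58, so pH = 14.00 − pOH = 10.42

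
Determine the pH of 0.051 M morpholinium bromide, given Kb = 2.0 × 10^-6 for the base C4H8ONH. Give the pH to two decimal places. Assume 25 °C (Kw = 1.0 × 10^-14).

pH = 4.80

C4H8ONH2+ is the conjugate acid of the weak base C4H8ONH.
Ka = Kw/Kb = 1.0×10^-14 / 2.0 × 10^-6 = 5.00 × 10^-9
From the ICE table, Ka = [H+]²/(0.051 − [H+]) = 5.00 × 10^-9.
Since Ka ≪ C₀, [H+] ≈ √(Ka·C₀) = 1.60 × 10^-5 M.
([H+]/C₀ = 0.031% < 5%, so the approximation holds.)
pH = −log(1.60 × 10^-5) = 4.80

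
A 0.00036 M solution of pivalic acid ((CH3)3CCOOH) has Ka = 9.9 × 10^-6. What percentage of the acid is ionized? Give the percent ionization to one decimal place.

15.3%

(CH3)3CCOOH ⇌ (CH3)3CCOO- + H+; let x = [H+] at equilibrium.
Solve x² + 9.9e-06x − 3.56e-09 = 0 → x = 5.50 × 10^-5 M
Fraction ionized = 5.50 × 10^-5 / 0.00036 = 0.1528 → 15.3%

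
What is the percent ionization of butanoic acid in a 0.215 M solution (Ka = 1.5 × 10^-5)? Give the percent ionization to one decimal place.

CH3(CH2)2COOH ⇌ CH3(CH2)2COO- + H+; let x = [H+] at equilibrium.
x ≈ √(Ka·C₀) = √(1.5 × 10^-5 × 0.215) = 1.80 × 10^-3 M
% ionization = x/C₀ × 100% = 1.80 × 10^-3/0.215 × 100% = 0.8%

0.8%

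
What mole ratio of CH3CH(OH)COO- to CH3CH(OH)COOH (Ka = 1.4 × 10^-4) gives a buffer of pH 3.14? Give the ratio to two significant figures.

ratio = 0.19

pKa = -log(1.4 × 10^-4) = 3.854
pH = pKa + log(r) ⇒ log(r) = 3.14 − 3.854 = -0.714
r = [CH3CH(OH)COO-]/[CH3CH(OH)COOH] = 10^(-0.714) = 0.193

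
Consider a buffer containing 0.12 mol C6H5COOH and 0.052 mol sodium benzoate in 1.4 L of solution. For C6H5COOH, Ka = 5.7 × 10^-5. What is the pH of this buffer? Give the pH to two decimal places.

pKa = −log(5.7 × 10^-5) = 4.244
Henderson–Hasselbalch: pH = pKa + log([C6H5COO-]/[C6H5COOH]) = 4.244 + log(0.052/0.12)
pH = 4.244 + (-0.363) = 3.88

pH = 3.88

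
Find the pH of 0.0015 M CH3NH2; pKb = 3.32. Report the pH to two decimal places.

pH = 10.81

CH3NH2 + H2O ⇌ CH3NH3+ + OH-
Kb = 10^(−3.32) = 4.79 × 10^-4
Kb = x²/(0.0015 − x) = 4.79 × 10^-4
The 5% rule fails; solving x² + Kb·x − Kb·C₀ = 0 exactly:
x = [−0.000479 + √(0.000479² + 2.87e-06)]/2 = 6.41 × 10^-4 M
pOH = −log(6.41 × 10^-4) = 3.19; pH = 14.00 − 3.19 = 10.81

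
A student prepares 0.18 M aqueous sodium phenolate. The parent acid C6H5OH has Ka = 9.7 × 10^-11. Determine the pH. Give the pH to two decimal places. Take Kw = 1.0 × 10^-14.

C6H5O- is the conjugate base of the weak acid C6H5OH.
Kb = Kw/Ka = 1.0×10^-14 / 9.7 × 10^-11 = 1.03 × 10^-4
Kb = x²/(0.18 − x) = 1.03 × 10^-4
Neglecting x in the denominator: x = √(1.03 × 10^-4 × 0.18) = 4.31 × 10^-3 M
Check: 2.4% ionized — well under 5%, approximation valid.
pOH = −log(4.31 × 10^-3) = 2.37; pH = 14.00 − 2.37 = 11.63

pH = 11.63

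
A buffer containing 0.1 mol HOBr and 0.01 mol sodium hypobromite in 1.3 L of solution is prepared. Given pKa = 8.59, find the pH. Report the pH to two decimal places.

Henderson–Hasselbalch: pH = pKa + log([OBr-]/[HOBr]) = 8.59 + log(0.01/0.1)
pH = 8.59 + (-1.000) = 7.59

pH = 7.59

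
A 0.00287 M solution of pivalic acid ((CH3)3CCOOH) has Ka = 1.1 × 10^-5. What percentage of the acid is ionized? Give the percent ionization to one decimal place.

(CH3)3CCOOH ⇌ (CH3)3CCOO- + H+; let x = [H+] at equilibrium.
Ka = x²/(C₀ − x); solving the quadratic gives x = 1.72 × 10^-4 M.
Fraction ionized = 1.72 × 10^-4 / 0.00287 = 0.0599 → 6.0%

6.0%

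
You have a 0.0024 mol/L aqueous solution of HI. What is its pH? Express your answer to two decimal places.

pH = 2.62

HI is a strong acid and dissociates completely, so [H+] = 0.0024 M.
pH = -log(0.0024) = 2.62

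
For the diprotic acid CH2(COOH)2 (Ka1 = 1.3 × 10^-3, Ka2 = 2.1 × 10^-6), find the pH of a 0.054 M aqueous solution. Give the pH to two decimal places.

pH = 2.11

Since Ka1 ≫ Ka2, the first ionization dominates [H+].
Ka1 = x²/(0.054 − x) = 1.3 × 10^-3
Solving the quadratic: x = (−Ka1 + √(Ka1² + 4·Ka1·C₀))/2 = 7.75 × 10^-3 M
pH = −log(7.75 × 10^-3) = 2.11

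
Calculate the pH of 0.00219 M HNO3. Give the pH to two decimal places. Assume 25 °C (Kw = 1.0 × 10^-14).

pH = 2.66

HNO3 is a strong acid and dissociates completely, so [H+] = 0.00219 M.
pH = -log(0.00219) = 2.66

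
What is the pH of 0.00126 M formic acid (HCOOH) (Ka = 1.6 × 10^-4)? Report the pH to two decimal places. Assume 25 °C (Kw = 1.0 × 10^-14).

pH = 3.42

HCOOH ⇌ HCOO- + H+
Ka = [H+]²/(0.00126 − [H+]) = 1.6 × 10^-4
Here C₀/Ka ≈ 7.88, so the small-[H+] approximation fails. Use the quadratic:
[H+] = [−0.00016 + √(0.00016² + 8.06e-07)]/2 = 3.76 × 10^-4 M
pH = −log(3.76 × 10^-4) = 3.42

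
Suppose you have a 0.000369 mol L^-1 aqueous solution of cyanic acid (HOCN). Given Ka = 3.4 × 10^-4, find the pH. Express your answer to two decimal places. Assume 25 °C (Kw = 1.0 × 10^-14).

pH = 3.65

HOCN ⇌ OCN- + H+
Ka = x²/(0.000369 − x) = 3.4 × 10^-4
Here C₀/Ka ≈ 1.09, so the small-x approximation fails. Use the quadratic:
x = (−Ka + √(Ka² + 4·Ka·C₀))/2 = 2.23 × 10^-4 M
pH = −log(2.23 × 10^-4) = 3.65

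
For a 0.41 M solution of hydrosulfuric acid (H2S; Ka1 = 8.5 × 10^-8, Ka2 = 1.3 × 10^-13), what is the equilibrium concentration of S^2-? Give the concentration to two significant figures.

1.3 × 10^-13 M

First ionization gives [H+] ≈ [HS-] = 1.87 × 10^-4 M.
Second step: Ka2 = [H+][S^2-]/[HS-] ≈ [S^2-] (since [H+] ≈ [HS-]).
So [S^2-] ≈ Ka2.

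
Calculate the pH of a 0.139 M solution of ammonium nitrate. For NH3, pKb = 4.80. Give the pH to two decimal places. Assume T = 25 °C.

pH = 5.03

NH4+ is the conjugate acid of the weak base NH3.
Kb = 10^(−4.80) = 1.58 × 10^-5
Ka = Kw/Kb = 1.0×10^-14 / 1.58 × 10^-5 = 6.33 × 10^-10
From the ICE table, Ka = [H+]²/(0.139 − [H+]) = 6.33 × 10^-10.
Neglecting [H+] in the denominator: [H+] = √(6.33 × 10^-10 × 0.139) = 9.38 × 10^-6 M
pH = −log(9.38 × 10^-6) = 5.03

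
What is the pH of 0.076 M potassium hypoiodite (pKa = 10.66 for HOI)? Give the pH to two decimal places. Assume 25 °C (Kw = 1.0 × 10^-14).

pH = 11.75

OI- is the conjugate base of the weak acid HOI.
Ka = 10^(−10.66) = 2.19 × 10^-11
Kb = Kw/Ka = 1.0×10^-14 / 2.19 × 10^-11 = 4.57 × 10^-4
From the ICE table, Kb = [OH-]²/(0.076 − [OH-]) = 4.57 × 10^-4.
Here C₀/Kb ≈ 166, so the small-[OH-] approximation fails. Use the quadratic:
[OH-] = [−0.000457 + √(0.000457² + 0.000139)]/2 = 5.67 × 10^-3 M
pOH = −log(5.67 × 10^-3) = 2.25; pH = 14.00 − 2.25 = 11.75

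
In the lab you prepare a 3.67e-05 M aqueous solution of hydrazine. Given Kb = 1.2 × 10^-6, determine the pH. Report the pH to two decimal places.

pH = 8.78

N2H4 + H2O ⇌ N2H5+ + OH-
From the ICE table, Kb = [OH-]²/(3.67e-05 − [OH-]) = 1.2 × 10^-6.
[OH-] is not negligible relative to C₀; solve [OH-]² + 1.2e-06·[OH-] − 4.4e-11 = 0.
[OH-] = (−Kb + √(Kb² + 4·Kb·C₀))/2 = 6.06 × 10^-6 M
pOH = −log(6.06 × 10^-6) = 5.22; pH = 14.00 − 5.22 = 8.78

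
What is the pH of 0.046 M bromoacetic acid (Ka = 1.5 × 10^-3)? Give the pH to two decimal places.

BrCH2COOH ⇌ BrCH2COO- + H+
Ka = x²/(0.046 − x) = 1.5 × 10^-3
Here C₀/Ka ≈ 30.7, so the small-x approximation fails. Use the quadratic:
x = [−0.0015 + √(0.0015² + 0.000276)]/2 = 7.59 × 10^-3 M
pH = −log[H+] = −log(7.59 × 10^-3) = 2.12

pH = 2.12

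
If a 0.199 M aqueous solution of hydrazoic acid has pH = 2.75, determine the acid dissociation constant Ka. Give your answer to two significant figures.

Ka = 1.6 × 10^-5

[H+] = 10^(-2.75) = 1.78 × 10^-3 M
At equilibrium [HA] = 0.199 − 1.78 × 10^-3 = 1.97 × 10^-1 M
Ka = [H+][A-]/[HA] = (1.78 × 10^-3)² / 1.97 × 10^-1 = 1.6 × 10^-5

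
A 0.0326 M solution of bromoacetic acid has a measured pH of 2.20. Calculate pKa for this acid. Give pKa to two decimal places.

[H+] = 10^(-2.20) = 6.31 × 10^-3 M
At equilibrium [HA] = 0.0326 − 6.31 × 10^-3 = 2.63 × 10^-2 M
Ka = [H+][A-]/[HA] = (6.31 × 10^-3)² / 2.63 × 10^-2 = 1.51 × 10^-3
pKa = -log(1.51 × 10^-3) = 2.82

pKa = 2.82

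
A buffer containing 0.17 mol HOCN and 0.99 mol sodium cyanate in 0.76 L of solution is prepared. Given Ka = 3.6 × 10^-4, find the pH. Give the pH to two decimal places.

pKa = −log(3.6 × 10^-4) = 3.444
Henderson–Hasselbalch: pH = pKa + log([OCN-]/[HOCN]) = 3.444 + log(0.99/0.17)
pH = 3.444 + (+0.765) = 4.21

pH = 4.21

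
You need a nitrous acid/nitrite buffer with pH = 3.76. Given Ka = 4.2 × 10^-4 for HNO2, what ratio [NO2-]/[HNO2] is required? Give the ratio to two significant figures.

ratio = 2.4

pKa = -log(4.2 × 10^-4) = 3.377
pH = pKa + log(r) ⇒ log(r) = 3.76 − 3.377 = +0.383
r = [NO2-]/[HNO2] = 10^(+0.383) = 2.42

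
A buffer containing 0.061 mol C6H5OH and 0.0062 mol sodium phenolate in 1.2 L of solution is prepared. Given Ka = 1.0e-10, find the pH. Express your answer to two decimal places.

pH = 9.01

pKa = −log(1.0 × 10^-10) = 10.000
Henderson–Hasselbalch: pH = pKa + log([C6H5O-]/[C6H5OH]) = 10.000 + log(0.0062/0.061)
pH = 10.000 + (-0.993) = 9.01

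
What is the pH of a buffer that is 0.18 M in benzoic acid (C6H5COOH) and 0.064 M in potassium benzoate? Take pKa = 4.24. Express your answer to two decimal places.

pH = 3.79

Using pH = pKa + log([base]/[acid]) with [base]/[acid] = 0.064/0.18:
pH = 4.24 + (-0.449) = 3.79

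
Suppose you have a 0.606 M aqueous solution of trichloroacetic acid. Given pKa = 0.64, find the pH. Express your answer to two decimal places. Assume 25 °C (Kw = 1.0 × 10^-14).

pH = 0.56

Cl3CCOOH ⇌ Cl3CCOO- + H+
Ka = 10^(−0.64) = 2.29 × 10^-1
Let x = [H+] at equilibrium. Ka = x²/(0.606 − x).
Here C₀/Ka ≈ 2.65, so the small-x approximation fails. Use the quadratic:
x = (−Ka + √(Ka² + 4·Ka·C₀))/2 = 2.75 × 10^-1 M
pH = −log(2.75 × 10^-1) = 0.56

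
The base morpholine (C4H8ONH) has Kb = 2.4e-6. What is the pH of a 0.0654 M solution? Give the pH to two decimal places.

C4H8ONH + H2O ⇌ C4H8ONH2+ + OH-
From the ICE table, Kb = [OH-]²/(0.0654 − [OH-]) = 2.4 × 10^-6.
Neglecting [OH-] in the denominator: [OH-] = √(2.4 × 10^-6 × 0.0654) = 3.96 × 10^-4 M
pOH = 3.40, so pH = 14.00 − pOH = 10.60

pH = 10.60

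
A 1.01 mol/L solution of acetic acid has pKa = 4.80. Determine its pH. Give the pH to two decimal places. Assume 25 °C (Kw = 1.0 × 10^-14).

CH3COOH ⇌ CH3COO- + H+
Ka = 10^(−4.80) = 1.58 × 10^-5
Let x = [H+] at equilibrium. Ka = x²/(1.01 − x).
Since Ka ≪ C₀, x ≈ √(Ka·C₀) = 3.99 × 10^-3 M.
(x/C₀ = 0.4% < 5%, so the approximation holds.)
pH = −log(3.99 × 10^-3) = 2.40

pH = 2.40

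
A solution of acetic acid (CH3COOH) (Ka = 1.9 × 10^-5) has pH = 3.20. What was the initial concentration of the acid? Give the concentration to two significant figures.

C₀ = 2.2 × 10^-2 M

[H+] = 10^(-3.20) = 6.31 × 10^-4 M = x
Ka = x²/(C₀ − x) ⇒ C₀ = x + x²/Ka
C₀ = 6.31 × 10^-4 + (6.31 × 10^-4)²/(1.9 × 10^-5) = 2.16 × 10^-2 M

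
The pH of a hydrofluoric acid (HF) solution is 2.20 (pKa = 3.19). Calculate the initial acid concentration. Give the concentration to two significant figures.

[H+] = 10^(-2.20) = 6.31 × 10^-3 M = x
Ka = 10^(−3.19) = 6.46 × 10^-4
Ka = x²/(C₀ − x) ⇒ C₀ = x + x²/Ka
C₀ = 6.31 × 10^-3 + (6.31 × 10^-3)²/(6.46 × 10^-4) = 6.79 × 10^-2 M

C₀ = 6.8 × 10^-2 M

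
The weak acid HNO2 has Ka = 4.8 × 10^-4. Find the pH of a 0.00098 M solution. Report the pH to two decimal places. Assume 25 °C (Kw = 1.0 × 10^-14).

pH = 3.31

HNO2 ⇌ NO2- + H+
Ka = x²/(0.00098 − x) = 4.8 × 10^-4
x is not negligible relative to C₀; solve x² + 0.00048·x − 4.7e-07 = 0.
x = (−Ka + √(Ka² + 4·Ka·C₀))/2 = 4.87 × 10^-4 M
pH = −log(4.87 × 10^-4) = 3.31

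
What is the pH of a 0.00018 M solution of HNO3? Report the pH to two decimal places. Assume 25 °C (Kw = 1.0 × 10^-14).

HNO3 is a strong acid and dissociates completely, so [H+] = 0.00018 M.
pH = -log(0.00018) = 3.74

pH = 3.74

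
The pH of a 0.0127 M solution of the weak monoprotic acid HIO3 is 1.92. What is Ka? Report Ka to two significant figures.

[H+] = 10^(-1.92) = 1.20 × 10^-2 M
At equilibrium [HA] = 0.0127 − 1.20 × 10^-2 = 7.00 × 10^-4 M
Ka = [H+][A-]/[HA] = (1.20 × 10^-2)² / 7.00 × 10^-4 = 2.1 × 10^-1

Ka = 2.1 × 10^-1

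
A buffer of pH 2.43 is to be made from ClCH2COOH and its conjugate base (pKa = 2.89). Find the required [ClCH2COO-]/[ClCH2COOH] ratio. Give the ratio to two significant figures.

ratio = 0.35

pH = pKa + log(r) ⇒ log(r) = 2.43 − 2.89 = -0.46
r = [ClCH2COO-]/[ClCH2COOH] = 10^(-0.46) = 0.347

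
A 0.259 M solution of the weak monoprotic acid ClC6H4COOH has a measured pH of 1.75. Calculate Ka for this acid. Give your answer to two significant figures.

[H+] = 10^(-1.75) = 1.78 × 10^-2 M
At equilibrium [HA] = 0.259 − 1.78 × 10^-2 = 2.41 × 10^-1 M
Ka = [H+][A-]/[HA] = (1.78 × 10^-2)² / 2.41 × 10^-1 = 1.3 × 10^-3

Ka = 1.3 × 10^-3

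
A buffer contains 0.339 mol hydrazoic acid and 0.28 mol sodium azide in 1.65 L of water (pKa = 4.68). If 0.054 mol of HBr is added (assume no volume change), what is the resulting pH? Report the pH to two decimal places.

Added H+ converts N3- to HN3: HN3 → 0.393 mol, N3- → 0.226 mol.
pH = pKa + log([A⁻]/[HA]) = 4.68 + log(0.226/0.393) = 4.68 -0.240

pH = 4.44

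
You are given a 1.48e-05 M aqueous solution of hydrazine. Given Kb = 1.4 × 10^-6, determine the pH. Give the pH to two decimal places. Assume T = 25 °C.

pH = 8.59

N2H4 + H2O ⇌ N2H5+ + OH-
From the ICE table, Kb = x²/(1.48e-05 − x) = 1.4 × 10^-6.
Here C₀/Kb ≈ 10.6, so the small-x approximation fails. Use the quadratic:
x = (−Kb + √(Kb² + 4·Kb·C₀))/2 = 3.91 × 10^-6 M
pOH = −log(3.91 × 10^-6) = 5.41; pH = 14.00 − 5.41 = 8.59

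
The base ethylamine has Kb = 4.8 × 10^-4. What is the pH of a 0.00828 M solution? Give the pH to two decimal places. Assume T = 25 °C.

C2H5NH2 + H2O ⇌ C2H5NH3+ + OH-
Kb = x²/(0.00828 − x) = 4.8 × 10^-4
x is not negligible relative to C₀; solve x² + 0.00048·x − 3.97e-06 = 0.
x = (−Kb + √(Kb² + 4·Kb·C₀))/2 = 1.77 × 10^-3 M
pOH = 2.75, so pH = 14.00 − pOH = 11.25

pH = 11.25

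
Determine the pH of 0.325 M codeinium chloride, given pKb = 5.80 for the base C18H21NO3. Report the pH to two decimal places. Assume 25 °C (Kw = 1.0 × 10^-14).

pH = 4.34

C18H22NO3+ is the conjugate acid of the weak base C18H21NO3.
Kb = 10^(−5.80) = 1.58 × 10^-6
Ka = Kw/Kb = 1.0×10^-14 / 1.58 × 10^-6 = 6.33 × 10^-9
From the ICE table, Ka = x²/(0.325 − x) = 6.33 × 10^-9.
Neglecting x in the denominator: x = √(6.33 × 10^-9 × 0.325) = 4.54 × 10^-5 M
(x/C₀ = 0.014% < 5%, so the approximation holds.)
pH = −log(4.54 × 10^-5) = 4.34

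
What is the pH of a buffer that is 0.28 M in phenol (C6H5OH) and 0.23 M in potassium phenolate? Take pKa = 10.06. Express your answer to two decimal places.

Henderson–Hasselbalch: pH = pKa + log([C6H5O-]/[C6H5OH]) = 10.06 + log(0.23/0.28)
pH = 10.06 + (-0.085) = 9.97

pH = 9.97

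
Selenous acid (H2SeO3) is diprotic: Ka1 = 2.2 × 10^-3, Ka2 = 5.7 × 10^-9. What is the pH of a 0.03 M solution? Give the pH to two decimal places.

Since Ka1 ≫ Ka2, the first ionization dominates [H+].
Ka1 = x²/(0.03 − x) = 2.2 × 10^-3
Solving the quadratic: x = (−Ka1 + √(Ka1² + 4·Ka1·C₀))/2 = 7.10 × 10^-3 M
pH = −log(7.10 × 10^-3) = 2.15

pH = 2.15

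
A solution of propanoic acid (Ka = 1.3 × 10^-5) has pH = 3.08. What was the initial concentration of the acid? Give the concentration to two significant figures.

[H+] = 10^(-3.08) = 8.32 × 10^-4 M = x
Ka = x²/(C₀ − x) ⇒ C₀ = x + x²/Ka
C₀ = 8.32 × 10^-4 + (8.32 × 10^-4)²/(1.3 × 10^-5) = 5.41 × 10^-2 M

C₀ = 5.4 × 10^-2 M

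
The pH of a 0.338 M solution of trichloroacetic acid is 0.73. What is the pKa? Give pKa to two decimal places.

pKa = 0.64

[H+] = 10^(-0.73) = 1.86 × 10^-1 M
At equilibrium [HA] = 0.338 − 1.86 × 10^-1 = 1.52 × 10^-1 M
Ka = [H+][A-]/[HA] = (1.86 × 10^-1)² / 1.52 × 10^-1 = 2.28 × 10^-1
pKa = -log(2.28 × 10^-1) = 0.64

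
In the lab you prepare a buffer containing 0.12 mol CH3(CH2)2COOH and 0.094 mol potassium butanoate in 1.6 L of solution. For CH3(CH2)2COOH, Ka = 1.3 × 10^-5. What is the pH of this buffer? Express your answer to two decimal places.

pKa = −log(1.3 × 10^-5) = 4.886
Using pH = pKa + log([base]/[acid]) with [base]/[acid] = 0.094/0.12:
pH = 4.886 + (-0.106) = 4.78

pH = 4.78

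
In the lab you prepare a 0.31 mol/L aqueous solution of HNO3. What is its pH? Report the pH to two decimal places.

pH = 0.51

HNO3 is a strong acid and dissociates completely, so [H+] = 0.31 M.
pH = -log(0.31) = 0.51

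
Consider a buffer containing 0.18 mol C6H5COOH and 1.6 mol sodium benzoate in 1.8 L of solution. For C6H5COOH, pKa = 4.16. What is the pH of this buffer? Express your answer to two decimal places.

pH = 5.11

Henderson–Hasselbalch: pH = pKa + log([C6H5COO-]/[C6H5COOH]) = 4.16 + log(1.6/0.18)
pH = 4.16 + (+0.949) = 5.11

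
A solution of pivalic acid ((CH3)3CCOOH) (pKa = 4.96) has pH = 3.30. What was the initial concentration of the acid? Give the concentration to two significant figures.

C₀ = 2.3 × 10^-2 M

[H+] = 10^(-3.30) = 5.01 × 10^-4 M = x
Ka = 10^(−4.96) = 1.10 × 10^-5
Ka = x²/(C₀ − x) ⇒ C₀ = x + x²/Ka
C₀ = 5.01 × 10^-4 + (5.01 × 10^-4)²/(1.10 × 10^-5) = 2.33 × 10^-2 M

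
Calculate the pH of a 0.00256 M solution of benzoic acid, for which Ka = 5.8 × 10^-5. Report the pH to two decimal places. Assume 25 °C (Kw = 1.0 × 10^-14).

C6H5COOH ⇌ C6H5COO- + H+
From the ICE table, Ka = [H+]²/(0.00256 − [H+]) = 5.8 × 10^-5.
Here C₀/Ka ≈ 44.1, so the small-[H+] approximation fails. Use the quadratic:
[H+] = [−5.8e-05 + √(5.8e-05² + 5.94e-07)]/2 = 3.57 × 10^-4 M
pH = −log(3.57 × 10^-4) = 3.45

pH = 3.45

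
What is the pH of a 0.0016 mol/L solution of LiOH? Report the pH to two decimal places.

pH = 11.20

LiOH is a strong base; [OH-] = 0.0016 M.
pOH = -log(0.0016) = 2.80
pH = 14.00 - 2.80 = 11.20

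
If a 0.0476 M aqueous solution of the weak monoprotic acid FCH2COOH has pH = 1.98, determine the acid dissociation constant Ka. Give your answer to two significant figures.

Ka = 3.0 × 10^-3

[H+] = 10^(-1.98) = 1.05 × 10^-2 M
At equilibrium [HA] = 0.0476 − 1.05 × 10^-2 = 3.71 × 10^-2 M
Ka = [H+][A-]/[HA] = (1.05 × 10^-2)² / 3.71 × 10^-2 = 3.0 × 10^-3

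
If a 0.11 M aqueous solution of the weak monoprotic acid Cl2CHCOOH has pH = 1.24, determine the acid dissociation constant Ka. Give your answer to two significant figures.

[H+] = 10^(-1.24) = 5.75 × 10^-2 M
At equilibrium [HA] = 0.11 − 5.75 × 10^-2 = 5.25 × 10^-2 M
Ka = [H+][A-]/[HA] = (5.75 × 10^-2)² / 5.25 × 10^-2 = 6.3 × 10^-2

Ka = 6.3 × 10^-2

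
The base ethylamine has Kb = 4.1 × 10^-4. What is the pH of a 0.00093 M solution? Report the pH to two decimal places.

C2H5NH2 + H2O ⇌ C2H5NH3+ + OH-
From the ICE table, Kb = [OH-]²/(0.00093 − [OH-]) = 4.1 × 10^-4.
Here C₀/Kb ≈ 2.27, so the small-[OH-] approximation fails. Use the quadratic:
[OH-] = [−0.00041 + √(0.00041² + 1.53e-06)]/2 = 4.46 × 10^-4 M
pOH = −log(4.46 × 10^-4) = 3.35; pH = 14.00 − 3.35 = 10.65

pH = 10.65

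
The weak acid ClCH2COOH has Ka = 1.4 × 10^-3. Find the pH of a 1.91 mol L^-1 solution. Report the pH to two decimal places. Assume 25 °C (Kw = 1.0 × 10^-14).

pH = 1.29

ClCH2COOH ⇌ ClCH2COO- + H+
Ka = [H+]²/(1.91 − [H+]) = 1.4 × 10^-3
Assume [H+] ≪ 1.91: [H+] ≈ √(1.4 × 10^-3 × 1.91) = 5.17 × 10^-2 M
([H+]/C₀ = 2.7% < 5%, so the approximation holds.)
pH = −log(5.17 × 10^-2) = 1.29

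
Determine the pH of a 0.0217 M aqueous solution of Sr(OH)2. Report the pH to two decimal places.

Sr(OH)2 is a strong base (each formula unit releases 2 OH-); [OH-] = 0.0434 M.
pOH = -log(0.0434) = 1.36
pH = 14.00 - 1.36 = 12.64

pH = 12.64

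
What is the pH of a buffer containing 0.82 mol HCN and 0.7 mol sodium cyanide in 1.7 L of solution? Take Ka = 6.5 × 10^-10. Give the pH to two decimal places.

pH = 9.12

pKa = −log(6.5 × 10^-10) = 9.187
Henderson–Hasselbalch: pH = pKa + log([CN-]/[HCN]) = 9.187 + log(0.7/0.82)
pH = 9.187 + (-0.069) = 9.12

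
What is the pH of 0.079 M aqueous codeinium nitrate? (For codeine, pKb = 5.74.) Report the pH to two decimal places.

pH = 4.68

C18H22NO3+ is the conjugate acid of the weak base C18H21NO3.
Kb = 10^(−5.74) = 1.82 × 10^-6
Ka = Kw/Kb = 1.0×10^-14 / 1.82 × 10^-6 = 5.49 × 10^-9
From the ICE table, Ka = x²/(0.079 − x) = 5.49 × 10^-9.
Since Ka ≪ C₀, x ≈ √(Ka·C₀) = 2.08 × 10^-5 M.
Check: 0.026% ionized — well under 5%, approximation valid.
pH = −log[H+] = −log(2.08 × 10^-5) = 4.68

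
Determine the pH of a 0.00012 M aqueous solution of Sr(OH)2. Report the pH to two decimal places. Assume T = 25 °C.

pH = 10.38

Sr(OH)2 is a strong base (each formula unit releases 2 OH-); [OH-] = 0.00024 M.
pOH = -log(0.00024) = 3.62
pH = 14.00 - 3.62 = 10.38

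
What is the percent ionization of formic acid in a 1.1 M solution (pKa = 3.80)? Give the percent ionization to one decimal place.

HCOOH ⇌ HCOO- + H+; let x = [H+] at equilibrium.
Ka = 10^(−3.80) = 1.58 × 10^-4
x ≈ √(Ka·C₀) = √(1.58 × 10^-4 × 1.1) = 1.32 × 10^-2 M
Fraction ionized = 1.32 × 10^-2 / 1.1 = 0.0120 → 1.2%

1.2%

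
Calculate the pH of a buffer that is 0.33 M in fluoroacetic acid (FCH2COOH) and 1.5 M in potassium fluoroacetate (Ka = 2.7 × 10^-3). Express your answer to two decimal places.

pH = 3.23

pKa = −log(2.7 × 10^-3) = 2.569
Henderson–Hasselbalch: pH = pKa + log([FCH2COO-]/[FCH2COOH]) = 2.569 + log(1.5/0.33)
pH = 2.569 + (+0.658) = 3.23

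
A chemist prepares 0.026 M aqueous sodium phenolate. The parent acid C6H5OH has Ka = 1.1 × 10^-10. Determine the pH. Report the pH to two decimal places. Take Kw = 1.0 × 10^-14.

pH = 11.17

C6H5O- is the conjugate base of the weak acid C6H5OH.
Kb = Kw/Ka = 1.0×10^-14 / 1.1 × 10^-10 = 9.09 × 10^-5
Let x = [OH-] at equilibrium. Kb = x²/(0.026 − x).
x is not negligible relative to C₀; solve x² + 9.09e-05·x − 2.36e-06 = 0.
x = (−Kb + √(Kb² + 4·Kb·C₀))/2 = 1.49 × 10^-3 M
pOH = 2.83, so pH = 14.00 − pOH = 11.17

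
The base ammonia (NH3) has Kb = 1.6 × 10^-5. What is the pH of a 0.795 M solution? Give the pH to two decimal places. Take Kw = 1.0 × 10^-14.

NH3 + H2O ⇌ NH4+ + OH-
From the ICE table, Kb = x²/(0.795 − x) = 1.6 × 10^-5.
Neglecting x in the denominator: x = √(1.6 × 10^-5 × 0.795) = 3.57 × 10^-3 M
Check: 0.45% ionized — well under 5%, approximation valid.
pOH = 2.45, so pH = 14.00 − pOH = 11.55

pH = 11.55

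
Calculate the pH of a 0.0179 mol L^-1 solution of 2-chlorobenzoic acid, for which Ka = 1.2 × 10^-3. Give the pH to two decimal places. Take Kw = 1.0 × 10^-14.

ClC6H4COOH ⇌ ClC6H4COO- + H+
From the ICE table, Ka = [H+]²/(0.0179 − [H+]) = 1.2 × 10^-3.
The 5% rule fails; solving [H+]² + Ka·[H+] − Ka·C₀ = 0 exactly:
[H+] = [−0.0012 + √(0.0012² + 8.59e-05)]/2 = 4.07 × 10^-3 M
pH = −log[H+] = −log(4.07 × 10^-3) = 2.39

pH = 2.39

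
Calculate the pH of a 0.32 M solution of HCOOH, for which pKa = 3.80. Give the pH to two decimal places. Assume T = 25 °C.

HCOOH ⇌ HCOO- + H+
Ka = 10^(−3.80) = 1.58 × 10^-4
From the ICE table, Ka = [H+]²/(0.32 − [H+]) = 1.58 × 10^-4.
Since Ka ≪ C₀, [H+] ≈ √(Ka·C₀) = 7.11 × 10^-3 M.
Check: 2.2% ionized — well under 5%, approximation valid.
pH = −log[H+] = −log(7.11 × 10^-3) = 2.15

pH = 2.15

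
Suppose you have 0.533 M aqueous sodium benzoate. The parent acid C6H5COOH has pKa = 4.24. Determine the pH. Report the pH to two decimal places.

pH = 8.98

C6H5COO- is the conjugate base of the weak acid C6H5COOH.
Ka = 10^(−4.24) = 5.75 × 10^-5
Kb = Kw/Ka = 1.0×10^-14 / 5.75 × 10^-5 = 1.74 × 10^-10
From the ICE table, Kb = x²/(0.533 − x) = 1.74 × 10^-10.
Neglecting x in the denominator: x = √(1.74 × 10^-10 × 0.533) = 9.63 × 10^-6 M
pOH = −log(9.63 × 10^-6) = 5.02; pH = 14.00 − 5.02 = 8.98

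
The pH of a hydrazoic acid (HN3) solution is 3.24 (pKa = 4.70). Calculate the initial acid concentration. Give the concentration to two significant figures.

[H+] = 10^(-3.24) = 5.75 × 10^-4 M = x
Ka = 10^(−4.70) = 2.00 × 10^-5
Ka = x²/(C₀ − x) ⇒ C₀ = x + x²/Ka
C₀ = 5.75 × 10^-4 + (5.75 × 10^-4)²/(2.00 × 10^-5) = 1.71 × 10^-2 M

C₀ = 1.7 × 10^-2 M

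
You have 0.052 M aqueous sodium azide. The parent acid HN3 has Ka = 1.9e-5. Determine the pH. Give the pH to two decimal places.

pH = 8.72

N3- is the conjugate base of the weak acid HN3.
Kb = Kw/Ka = 1.0×10^-14 / 1.9 × 10^-5 = 5.26 × 10^-10
Let x = [OH-] at equilibrium. Kb = x²/(0.052 − x).
Since Kb ≪ C₀, x ≈ √(Kb·C₀) = 5.23 × 10^-6 M.
(x/C₀ = 0.01% < 5%, so the approximation holds.)
pOH = 5.28, so pH = 14.00 − pOH = 8.72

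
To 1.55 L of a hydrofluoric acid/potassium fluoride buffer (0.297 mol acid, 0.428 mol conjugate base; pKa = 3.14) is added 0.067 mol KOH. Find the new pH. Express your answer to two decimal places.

After neutralization: n(HF) = 0.23 mol, n(F-) = 0.495 mol.
pH = pKa + log(n_F-/n_HF) = 3.14 + log(0.495/0.23) = 3.14 + (+0.333)

pH = 3.47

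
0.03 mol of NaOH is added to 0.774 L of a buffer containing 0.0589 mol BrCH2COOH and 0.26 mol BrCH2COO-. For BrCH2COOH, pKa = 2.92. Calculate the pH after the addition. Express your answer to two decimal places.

After neutralization: n(BrCH2COOH) = 0.0289 mol, n(BrCH2COO-) = 0.29 mol.
pH = pKa + log(n_BrCH2COO-/n_BrCH2COOH) = 2.92 + log(0.29/0.0289) = 2.92 + (+1.002)

pH = 3.92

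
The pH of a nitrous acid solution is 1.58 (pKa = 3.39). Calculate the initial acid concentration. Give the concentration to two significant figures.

[H+] = 10^(-1.58) = 2.63 × 10^-2 M = x
Ka = 10^(−3.39) = 4.07 × 10^-4
Ka = x²/(C₀ − x) ⇒ C₀ = x + x²/Ka
C₀ = 2.63 × 10^-2 + (2.63 × 10^-2)²/(4.07 × 10^-4) = 1.73 M

C₀ = 1.7 M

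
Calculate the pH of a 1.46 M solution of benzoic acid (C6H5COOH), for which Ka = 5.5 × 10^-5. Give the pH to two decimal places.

C6H5COOH ⇌ C6H5COO- + H+
Ka = [H+]²/(1.46 − [H+]) = 5.5 × 10^-5
Assume [H+] ≪ 1.46: [H+] ≈ √(5.5 × 10^-5 × 1.46) = 8.96 × 10^-3 M
Check: 0.61% ionized — well under 5%, approximation valid.
pH = −log[H+] = −log(8.96 × 10^-3) = 2.05

pH = 2.05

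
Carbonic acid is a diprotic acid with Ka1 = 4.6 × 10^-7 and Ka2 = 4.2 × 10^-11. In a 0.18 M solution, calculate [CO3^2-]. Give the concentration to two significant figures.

4.2 × 10^-11 M

First ionization gives [H+] ≈ [HCO3-] = 2.88 × 10^-4 M.
Second step: Ka2 = [H+][CO3^2-]/[HCO3-] ≈ [CO3^2-] (since [H+] ≈ [HCO3-]).
So [CO3^2-] ≈ Ka2.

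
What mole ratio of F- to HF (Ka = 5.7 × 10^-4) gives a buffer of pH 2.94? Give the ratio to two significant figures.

pKa = -log(5.7 × 10^-4) = 3.244
pH = pKa + log(r) ⇒ log(r) = 2.94 − 3.244 = -0.304
r = [F-]/[HF] = 10^(-0.304) = 0.497

ratio = 0.50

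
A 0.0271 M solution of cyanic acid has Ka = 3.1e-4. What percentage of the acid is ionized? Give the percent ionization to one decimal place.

10.1%

HOCN ⇌ OCN- + H+; let x = [H+] at equilibrium.
Ka = x²/(C₀ − x); solving the quadratic gives x = 2.75 × 10^-3 M.
% ionization = x/C₀ × 100% = 2.75 × 10^-3/0.0271 × 100% = 10.1%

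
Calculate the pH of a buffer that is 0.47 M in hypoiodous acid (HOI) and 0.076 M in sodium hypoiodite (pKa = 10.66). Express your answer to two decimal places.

pH = 9.87

Henderson–Hasselbalch: pH = pKa + log([OI-]/[HOI]) = 10.66 + log(0.076/0.47)
pH = 10.66 + (-0.791) = 9.87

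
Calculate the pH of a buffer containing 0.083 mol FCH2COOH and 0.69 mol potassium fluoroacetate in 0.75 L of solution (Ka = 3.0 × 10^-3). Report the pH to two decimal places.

pH = 3.44

pKa = −log(3.0 × 10^-3) = 2.523
Using pH = pKa + log([base]/[acid]) with [base]/[acid] = 0.69/0.083:
pH = 2.523 + (+0.920) = 3.44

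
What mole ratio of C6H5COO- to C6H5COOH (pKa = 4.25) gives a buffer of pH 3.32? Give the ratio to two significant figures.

pH = pKa + log(r) ⇒ log(r) = 3.32 − 4.25 = -0.93
r = [C6H5COO-]/[C6H5COOH] = 10^(-0.93) = 0.117

ratio = 0.12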